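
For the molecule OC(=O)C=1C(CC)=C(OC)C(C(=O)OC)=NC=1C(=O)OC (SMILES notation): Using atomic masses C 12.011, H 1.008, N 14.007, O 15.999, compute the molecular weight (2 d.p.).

First, the molecular formula is C13H15NO7 (counting implicit H from valence).
  C: 13 × 12.011 = 156.143
  H: 15 × 1.008 = 15.120
  N: 1 × 14.007 = 14.007
  O: 7 × 15.999 = 111.993
Sum: 13×12.011 + 15×1.008 + 1×14.007 + 7×15.999 = 297.263 → 297.26 g/mol.

297.26 g/mol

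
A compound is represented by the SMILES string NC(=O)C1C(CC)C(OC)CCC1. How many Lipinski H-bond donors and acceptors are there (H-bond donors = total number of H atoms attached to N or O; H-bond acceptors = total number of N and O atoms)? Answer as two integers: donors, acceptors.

Donors: find every N or O and count the H atoms it carries.
  atom 1 (N): bond orders sum to 1 → 2 H
  atom 3 (O): bond orders sum to 2 → 0 H
  atom 9 (O): bond orders sum to 2 → 0 H
Lipinski HBD = 2.
Acceptors: N atoms = 1, O atoms = 2 → HBA = 3.

2, 3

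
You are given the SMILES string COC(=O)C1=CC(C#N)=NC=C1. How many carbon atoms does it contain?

Count every carbon token in the SMILES (each C, including those in ring-closure positions and inside branches).
Carbon count: 8.

8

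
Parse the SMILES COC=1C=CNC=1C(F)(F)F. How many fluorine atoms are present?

Scan the SMILES for F atoms (remember two-letter symbols like Cl and Br are single atoms).
Fluorine count: 3.

3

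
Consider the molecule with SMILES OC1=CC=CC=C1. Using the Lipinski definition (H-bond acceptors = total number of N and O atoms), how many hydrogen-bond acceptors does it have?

N atoms: 0; O atoms: 1.
Lipinski HBA = 0 + 1 = 1.

1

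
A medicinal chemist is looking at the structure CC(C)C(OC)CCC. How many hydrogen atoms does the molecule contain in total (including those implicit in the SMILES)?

Walk through each heavy atom and fill implicit hydrogens from standard valence (C 4, N 3, O 2, S 2, halogen 1):
  atom 1: C, bond orders sum to 1 (valence 4) → 3 H
  atom 2: C, bond orders sum to 3 (valence 4) → 1 H
  atom 3: C, bond orders sum to 1 (valence 4) → 3 H
  atom 4: C, bond orders sum to 3 (valence 4) → 1 H
  atom 5: O, bond orders sum to 2 (valence 2) → 0 H
  atom 6: C, bond orders sum to 1 (valence 4) → 3 H
  atom 7: C, bond orders sum to 2 (valence 4) → 2 H
  atom 8: C, bond orders sum to 2 (valence 4) → 2 H
  atom 9: C, bond orders sum to 1 (valence 4) → 3 H
Total hydrogens: 18.

18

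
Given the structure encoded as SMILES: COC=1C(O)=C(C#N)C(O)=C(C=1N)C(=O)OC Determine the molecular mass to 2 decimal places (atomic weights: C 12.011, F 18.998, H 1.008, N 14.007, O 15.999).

First, the molecular formula is C10H10N2O5 (counting implicit H from valence).
  C: 10 × 12.011 = 120.110
  H: 10 × 1.008 = 10.080
  N: 2 × 14.007 = 28.014
  O: 5 × 15.999 = 79.995
Sum: 10×12.011 + 10×1.008 + 2×14.007 + 5×15.999 = 238.199 → 238.20 g/mol.

238.20 g/mol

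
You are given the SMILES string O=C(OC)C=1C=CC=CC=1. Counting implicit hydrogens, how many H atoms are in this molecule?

8

Walk through each heavy atom and fill implicit hydrogens from standard valence (C 4, N 3, O 2, S 2, halogen 1):
  atom 1: O, bond orders sum to 2 (valence 2) → 0 H
  atom 2: C, bond orders sum to 4 (valence 4) → 0 H
  atom 3: O, bond orders sum to 2 (valence 2) → 0 H
  atom 4: C, bond orders sum to 1 (valence 4) → 3 H
  atom 5: C, bond orders sum to 4 (valence 4) → 0 H
  atom 6: C, bond orders sum to 3 (valence 4) → 1 H
  atom 7: C, bond orders sum to 3 (valence 4) → 1 H
  atom 8: C, bond orders sum to 3 (valence 4) → 1 H
  atom 9: C, bond orders sum to 3 (valence 4) → 1 H
  atom 10: C, bond orders sum to 3 (valence 4) → 1 H
Total hydrogens: 8.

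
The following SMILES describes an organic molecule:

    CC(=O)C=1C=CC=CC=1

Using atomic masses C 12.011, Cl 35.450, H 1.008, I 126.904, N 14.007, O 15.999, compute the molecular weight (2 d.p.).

First, the molecular formula is C8H8O (counting implicit H from valence).
  C: 8 × 12.011 = 96.088
  H: 8 × 1.008 = 8.064
  O: 1 × 15.999 = 15.999
Sum: 8×12.011 + 8×1.008 + 1×15.999 = 120.151 → 120.15 g/mol.

120.15 g/mol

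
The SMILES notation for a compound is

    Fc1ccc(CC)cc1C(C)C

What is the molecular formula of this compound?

C11H15F

Walk through each heavy atom and fill implicit hydrogens from standard valence (C 4, N 3, O 2, S 2, halogen 1); for lowercase aromatic atoms, an aromatic c carries 1 H when it has two neighbours and 0 H with three, and aromatic n carries 0 H:
  atom 1: F (halogen, monovalent) → 0 H
  atom 2: aromatic c, 3 neighbours → 0 H
  atom 3: aromatic c, 2 neighbours → 1 H
  atom 4: aromatic c, 2 neighbours → 1 H
  atom 5: aromatic c, 3 neighbours → 0 H
  atom 6: C, bond orders sum to 2 (valence 4) → 2 H
  atom 7: C, bond orders sum to 1 (valence 4) → 3 H
  atom 8: aromatic c, 2 neighbours → 1 H
  atom 9: aromatic c, 3 neighbours → 0 H
  atom 10: C, bond orders sum to 3 (valence 4) → 1 H
  atom 11: C, bond orders sum to 1 (valence 4) → 3 H
  atom 12: C, bond orders sum to 1 (valence 4) → 3 H
Totals → C:11, H:15, F:1.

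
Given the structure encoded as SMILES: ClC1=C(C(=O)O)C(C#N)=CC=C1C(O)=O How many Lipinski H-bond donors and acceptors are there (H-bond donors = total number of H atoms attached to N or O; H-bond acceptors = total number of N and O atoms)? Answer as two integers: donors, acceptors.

2, 5

Donors: find every N or O and count the H atoms it carries.
  atom 5 (O): bond orders sum to 2 → 0 H
  atom 6 (O): bond orders sum to 1 → 1 H
  atom 9 (N): bond orders sum to 3 → 0 H
  atom 14 (O): bond orders sum to 1 → 1 H
  atom 15 (O): bond orders sum to 2 → 0 H
Lipinski HBD = 2.
Acceptors: N atoms = 1, O atoms = 4 → HBA = 5.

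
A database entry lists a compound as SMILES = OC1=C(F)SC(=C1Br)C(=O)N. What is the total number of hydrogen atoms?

Walk through each heavy atom and fill implicit hydrogens from standard valence (C 4, N 3, O 2, S 2, halogen 1):
  atom 1: O, bond orders sum to 1 (valence 2) → 1 H
  atom 2: C, bond orders sum to 4 (valence 4) → 0 H
  atom 3: C, bond orders sum to 4 (valence 4) → 0 H
  atom 4: F (halogen, monovalent) → 0 H
  atom 5: S, bond orders sum to 2 (valence 2) → 0 H
  atom 6: C, bond orders sum to 4 (valence 4) → 0 H
  atom 7: C, bond orders sum to 4 (valence 4) → 0 H
  atom 8: Br (halogen, monovalent) → 0 H
  atom 9: C, bond orders sum to 4 (valence 4) → 0 H
  atom 10: O, bond orders sum to 2 (valence 2) → 0 H
  atom 11: N, bond orders sum to 1 (valence 3) → 2 H
Total hydrogens: 3.

3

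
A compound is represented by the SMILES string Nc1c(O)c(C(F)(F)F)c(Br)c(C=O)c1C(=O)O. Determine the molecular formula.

Walk through each heavy atom and fill implicit hydrogens from standard valence (C 4, N 3, O 2, S 2, halogen 1); for lowercase aromatic atoms, an aromatic c carries 1 H when it has two neighbours and 0 H with three, and aromatic n carries 0 H:
  atom 1: N, bond orders sum to 1 (valence 3) → 2 H
  atom 2: aromatic c, 3 neighbours → 0 H
  atom 3: aromatic c, 3 neighbours → 0 H
  atom 4: O, bond orders sum to 1 (valence 2) → 1 H
  atom 5: aromatic c, 3 neighbours → 0 H
  atom 6: C, bond orders sum to 4 (valence 4) → 0 H
  atom 7: F (halogen, monovalent) → 0 H
  atom 8: F (halogen, monovalent) → 0 H
  atom 9: F (halogen, monovalent) → 0 H
  atom 10: aromatic c, 3 neighbours → 0 H
  atom 11: Br (halogen, monovalent) → 0 H
  atom 12: aromatic c, 3 neighbours → 0 H
  atom 13: C, bond orders sum to 3 (valence 4) → 1 H
  atom 14: O, bond orders sum to 2 (valence 2) → 0 H
  atom 15: aromatic c, 3 neighbours → 0 H
  atom 16: C, bond orders sum to 4 (valence 4) → 0 H
  atom 17: O, bond orders sum to 2 (valence 2) → 0 H
  atom 18: O, bond orders sum to 1 (valence 2) → 1 H
Totals → C:9, H:5, Br:1, F:3, N:1, O:4.
In Hill order: C9H5BrF3NO4.

C9H5BrF3NO4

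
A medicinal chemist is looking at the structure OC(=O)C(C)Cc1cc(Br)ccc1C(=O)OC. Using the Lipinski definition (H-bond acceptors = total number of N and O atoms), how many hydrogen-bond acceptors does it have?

N atoms: 0; O atoms: 4.
Lipinski HBA = 0 + 4 = 4.

4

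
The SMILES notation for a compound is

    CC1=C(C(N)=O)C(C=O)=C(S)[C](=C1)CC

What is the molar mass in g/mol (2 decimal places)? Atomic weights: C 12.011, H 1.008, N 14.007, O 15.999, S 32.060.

First, the molecular formula is C11H13NO2S (counting implicit H from valence).
  C: 11 × 12.011 = 132.121
  H: 13 × 1.008 = 13.104
  N: 1 × 14.007 = 14.007
  O: 2 × 15.999 = 31.998
  S: 1 × 32.060 = 32.060
Sum: 11×12.011 + 13×1.008 + 1×14.007 + 2×15.999 + 1×32.060 = 223.290 → 223.29 g/mol.

223.29 g/mol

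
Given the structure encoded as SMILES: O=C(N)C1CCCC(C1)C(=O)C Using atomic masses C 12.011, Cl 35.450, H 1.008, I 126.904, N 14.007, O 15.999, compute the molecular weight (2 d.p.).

First, the molecular formula is C9H15NO2 (counting implicit H from valence).
  C: 9 × 12.011 = 108.099
  H: 15 × 1.008 = 15.120
  N: 1 × 14.007 = 14.007
  O: 2 × 15.999 = 31.998
Sum: 9×12.011 + 15×1.008 + 1×14.007 + 2×15.999 = 169.224 → 169.22 g/mol.

169.22 g/mol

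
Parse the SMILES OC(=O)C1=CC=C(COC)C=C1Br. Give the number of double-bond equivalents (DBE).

5

Molecular formula: C9H9BrO3.
DoU = (2C + 2 + N − H − X) / 2, where X is the halogen count and O/S are ignored.
    = (2·9 + 2 + 0 − 9 − 1) / 2 = 10 / 2 = 5.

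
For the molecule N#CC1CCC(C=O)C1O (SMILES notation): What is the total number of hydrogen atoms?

9

Walk through each heavy atom and fill implicit hydrogens from standard valence (C 4, N 3, O 2, S 2, halogen 1):
  atom 1: N, bond orders sum to 3 (valence 3) → 0 H
  atom 2: C, bond orders sum to 4 (valence 4) → 0 H
  atom 3: C, bond orders sum to 3 (valence 4) → 1 H
  atom 4: C, bond orders sum to 2 (valence 4) → 2 H
  atom 5: C, bond orders sum to 2 (valence 4) → 2 H
  atom 6: C, bond orders sum to 3 (valence 4) → 1 H
  atom 7: C, bond orders sum to 3 (valence 4) → 1 H
  atom 8: O, bond orders sum to 2 (valence 2) → 0 H
  atom 9: C, bond orders sum to 3 (valence 4) → 1 H
  atom 10: O, bond orders sum to 1 (valence 2) → 1 H
Total hydrogens: 9.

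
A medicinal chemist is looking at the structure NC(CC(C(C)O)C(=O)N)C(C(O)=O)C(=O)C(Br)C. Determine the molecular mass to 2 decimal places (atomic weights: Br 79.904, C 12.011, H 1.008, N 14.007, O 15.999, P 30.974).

339.19 g/mol

First, the molecular formula is C11H19BrN2O5 (counting implicit H from valence).
  Br: 1 × 79.904 = 79.904
  C: 11 × 12.011 = 132.121
  H: 19 × 1.008 = 19.152
  N: 2 × 14.007 = 28.014
  O: 5 × 15.999 = 79.995
Sum: 1×79.904 + 11×12.011 + 19×1.008 + 2×14.007 + 5×15.999 = 339.186 → 339.19 g/mol.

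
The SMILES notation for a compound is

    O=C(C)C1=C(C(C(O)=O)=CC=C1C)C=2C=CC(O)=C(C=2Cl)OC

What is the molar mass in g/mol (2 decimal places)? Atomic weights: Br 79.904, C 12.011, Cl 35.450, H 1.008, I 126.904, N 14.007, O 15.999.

334.75 g/mol

First, the molecular formula is C17H15ClO5 (counting implicit H from valence).
  C: 17 × 12.011 = 204.187
  Cl: 1 × 35.450 = 35.450
  H: 15 × 1.008 = 15.120
  O: 5 × 15.999 = 79.995
Sum: 17×12.011 + 1×35.450 + 15×1.008 + 5×15.999 = 334.752 → 334.75 g/mol.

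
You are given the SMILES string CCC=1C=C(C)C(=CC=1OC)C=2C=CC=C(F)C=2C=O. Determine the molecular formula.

Walk through each heavy atom and fill implicit hydrogens from standard valence (C 4, N 3, O 2, S 2, halogen 1):
  atom 1: C, bond orders sum to 1 (valence 4) → 3 H
  atom 2: C, bond orders sum to 2 (valence 4) → 2 H
  atom 3: C, bond orders sum to 4 (valence 4) → 0 H
  atom 4: C, bond orders sum to 3 (valence 4) → 1 H
  atom 5: C, bond orders sum to 4 (valence 4) → 0 H
  atom 6: C, bond orders sum to 1 (valence 4) → 3 H
  atom 7: C, bond orders sum to 4 (valence 4) → 0 H
  atom 8: C, bond orders sum to 3 (valence 4) → 1 H
  atom 9: C, bond orders sum to 4 (valence 4) → 0 H
  atom 10: O, bond orders sum to 2 (valence 2) → 0 H
  atom 11: C, bond orders sum to 1 (valence 4) → 3 H
  atom 12: C, bond orders sum to 4 (valence 4) → 0 H
  atom 13: C, bond orders sum to 3 (valence 4) → 1 H
  atom 14: C, bond orders sum to 3 (valence 4) → 1 H
  atom 15: C, bond orders sum to 3 (valence 4) → 1 H
  atom 16: C, bond orders sum to 4 (valence 4) → 0 H
  atom 17: F (halogen, monovalent) → 0 H
  atom 18: C, bond orders sum to 4 (valence 4) → 0 H
  atom 19: C, bond orders sum to 3 (valence 4) → 1 H
  atom 20: O, bond orders sum to 2 (valence 2) → 0 H
Totals → C:17, H:17, F:1, O:2.

C17H17FO2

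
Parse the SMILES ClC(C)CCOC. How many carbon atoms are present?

Count every carbon token in the SMILES (each C, including those in ring-closure positions and inside branches).
Carbon count: 5.

5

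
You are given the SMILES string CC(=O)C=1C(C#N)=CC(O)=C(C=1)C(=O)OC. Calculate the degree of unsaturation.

Molecular formula: C11H9NO4.
DoU = (2C + 2 + N − H − X) / 2, where X is the halogen count and O/S are ignored.
    = (2·11 + 2 + 1 − 9 − 0) / 2 = 16 / 2 = 8.

8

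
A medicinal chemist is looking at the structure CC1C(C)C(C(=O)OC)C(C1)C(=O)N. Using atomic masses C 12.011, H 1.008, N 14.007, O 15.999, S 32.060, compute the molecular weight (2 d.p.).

First, the molecular formula is C10H17NO3 (counting implicit H from valence).
  C: 10 × 12.011 = 120.110
  H: 17 × 1.008 = 17.136
  N: 1 × 14.007 = 14.007
  O: 3 × 15.999 = 47.997
Sum: 10×12.011 + 17×1.008 + 1×14.007 + 3×15.999 = 199.250 → 199.25 g/mol.

199.25 g/mol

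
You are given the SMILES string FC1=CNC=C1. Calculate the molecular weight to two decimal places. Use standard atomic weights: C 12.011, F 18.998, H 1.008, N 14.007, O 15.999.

85.08 g/mol

First, the molecular formula is C4H4FN (counting implicit H from valence).
  C: 4 × 12.011 = 48.044
  F: 1 × 18.998 = 18.998
  H: 4 × 1.008 = 4.032
  N: 1 × 14.007 = 14.007
Sum: 4×12.011 + 1×18.998 + 4×1.008 + 1×14.007 = 85.081 → 85.08 g/mol.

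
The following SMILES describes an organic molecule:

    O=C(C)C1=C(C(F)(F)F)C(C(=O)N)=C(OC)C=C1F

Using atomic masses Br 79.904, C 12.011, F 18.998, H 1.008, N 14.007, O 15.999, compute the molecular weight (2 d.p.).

First, the molecular formula is C11H9F4NO3 (counting implicit H from valence).
  C: 11 × 12.011 = 132.121
  F: 4 × 18.998 = 75.992
  H: 9 × 1.008 = 9.072
  N: 1 × 14.007 = 14.007
  O: 3 × 15.999 = 47.997
Sum: 11×12.011 + 4×18.998 + 9×1.008 + 1×14.007 + 3×15.999 = 279.189 → 279.19 g/mol.

279.19 g/mol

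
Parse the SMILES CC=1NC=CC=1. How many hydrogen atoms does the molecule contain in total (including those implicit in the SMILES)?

Walk through each heavy atom and fill implicit hydrogens from standard valence (C 4, N 3, O 2, S 2, halogen 1):
  atom 1: C, bond orders sum to 1 (valence 4) → 3 H
  atom 2: C, bond orders sum to 4 (valence 4) → 0 H
  atom 3: N, bond orders sum to 2 (valence 3) → 1 H
  atom 4: C, bond orders sum to 3 (valence 4) → 1 H
  atom 5: C, bond orders sum to 3 (valence 4) → 1 H
  atom 6: C, bond orders sum to 3 (valence 4) → 1 H
Total hydrogens: 7.

7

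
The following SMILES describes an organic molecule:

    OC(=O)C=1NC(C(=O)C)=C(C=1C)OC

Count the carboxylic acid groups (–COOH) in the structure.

1

The carboxylic acid motif appears at heavy-atom position 2 in the SMILES.
Other groups present: 1 ether, 1 ketone.
Carboxylic acid count: 1.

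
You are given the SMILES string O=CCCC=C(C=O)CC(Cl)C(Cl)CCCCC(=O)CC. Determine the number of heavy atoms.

21

Every atom symbol written in the SMILES (organic subset) is one heavy atom; implicit H are not written.
Heavy atoms by element → C:16, Cl:2, O:3.
Total: 21.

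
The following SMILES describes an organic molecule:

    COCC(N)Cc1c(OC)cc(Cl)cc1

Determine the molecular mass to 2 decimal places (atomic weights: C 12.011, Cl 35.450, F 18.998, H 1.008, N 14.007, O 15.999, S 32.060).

229.70 g/mol

First, the molecular formula is C11H16ClNO2 (counting implicit H from valence).
  C: 11 × 12.011 = 132.121
  Cl: 1 × 35.450 = 35.450
  H: 16 × 1.008 = 16.128
  N: 1 × 14.007 = 14.007
  O: 2 × 15.999 = 31.998
Sum: 11×12.011 + 1×35.450 + 16×1.008 + 1×14.007 + 2×15.999 = 229.704 → 229.70 g/mol.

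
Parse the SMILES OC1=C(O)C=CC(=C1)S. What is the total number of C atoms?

Count every carbon token in the SMILES (each C, including those in ring-closure positions and inside branches).
Carbon count: 6.

6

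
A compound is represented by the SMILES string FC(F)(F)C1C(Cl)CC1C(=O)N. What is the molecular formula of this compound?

C6H7ClF3NO

Walk through each heavy atom and fill implicit hydrogens from standard valence (C 4, N 3, O 2, S 2, halogen 1):
  atom 1: F (halogen, monovalent) → 0 H
  atom 2: C, bond orders sum to 4 (valence 4) → 0 H
  atom 3: F (halogen, monovalent) → 0 H
  atom 4: F (halogen, monovalent) → 0 H
  atom 5: C, bond orders sum to 3 (valence 4) → 1 H
  atom 6: C, bond orders sum to 3 (valence 4) → 1 H
  atom 7: Cl (halogen, monovalent) → 0 H
  atom 8: C, bond orders sum to 2 (valence 4) → 2 H
  atom 9: C, bond orders sum to 3 (valence 4) → 1 H
  atom 10: C, bond orders sum to 4 (valence 4) → 0 H
  atom 11: O, bond orders sum to 2 (valence 2) → 0 H
  atom 12: N, bond orders sum to 1 (valence 3) → 2 H
Totals → C:6, H:7, Cl:1, F:3, N:1, O:1.
In Hill order: C6H7ClF3NO.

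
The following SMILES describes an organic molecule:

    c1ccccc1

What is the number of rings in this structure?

1

In SMILES, each pair of matching ring-closure digits denotes one ring-closing bond; the number of such bonds equals the number of independent rings.
Ring-closure bonds here: 1.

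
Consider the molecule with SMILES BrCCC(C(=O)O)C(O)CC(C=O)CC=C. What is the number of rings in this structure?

In SMILES, each pair of matching ring-closure digits denotes one ring-closing bond; the number of such bonds equals the number of independent rings.
Ring-closure bonds here: 0.

0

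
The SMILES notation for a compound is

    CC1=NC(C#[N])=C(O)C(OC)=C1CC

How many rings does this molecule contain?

1

In SMILES, each pair of matching ring-closure digits denotes one ring-closing bond; the number of such bonds equals the number of independent rings.
Ring-closure bonds here: 1.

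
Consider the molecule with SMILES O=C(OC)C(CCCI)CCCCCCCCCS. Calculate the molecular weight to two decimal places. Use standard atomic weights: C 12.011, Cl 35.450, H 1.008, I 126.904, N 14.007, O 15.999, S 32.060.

First, the molecular formula is C15H29IO2S (counting implicit H from valence).
  C: 15 × 12.011 = 180.165
  H: 29 × 1.008 = 29.232
  I: 1 × 126.904 = 126.904
  O: 2 × 15.999 = 31.998
  S: 1 × 32.060 = 32.060
Sum: 15×12.011 + 29×1.008 + 1×126.904 + 2×15.999 + 1×32.060 = 400.359 → 400.36 g/mol.

400.36 g/mol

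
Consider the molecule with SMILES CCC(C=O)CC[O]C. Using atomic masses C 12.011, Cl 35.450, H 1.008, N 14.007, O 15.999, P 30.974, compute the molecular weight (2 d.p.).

First, the molecular formula is C7H14O2 (counting implicit H from valence).
  C: 7 × 12.011 = 84.077
  H: 14 × 1.008 = 14.112
  O: 2 × 15.999 = 31.998
Sum: 7×12.011 + 14×1.008 + 2×15.999 = 130.187 → 130.19 g/mol.

130.19 g/mol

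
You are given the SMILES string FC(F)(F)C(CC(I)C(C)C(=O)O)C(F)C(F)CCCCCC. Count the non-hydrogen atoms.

Every atom symbol written in the SMILES (organic subset) is one heavy atom; implicit H are not written.
Heavy atoms by element → C:15, F:5, I:1, O:2.
Total: 23.

23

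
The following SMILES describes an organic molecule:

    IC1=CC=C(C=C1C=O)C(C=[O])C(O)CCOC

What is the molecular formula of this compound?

Walk through each heavy atom and fill implicit hydrogens from standard valence (C 4, N 3, O 2, S 2, halogen 1):
  atom 1: I (halogen, monovalent) → 0 H
  atom 2: C, bond orders sum to 4 (valence 4) → 0 H
  atom 3: C, bond orders sum to 3 (valence 4) → 1 H
  atom 4: C, bond orders sum to 3 (valence 4) → 1 H
  atom 5: C, bond orders sum to 4 (valence 4) → 0 H
  atom 6: C, bond orders sum to 3 (valence 4) → 1 H
  atom 7: C, bond orders sum to 4 (valence 4) → 0 H
  atom 8: C, bond orders sum to 3 (valence 4) → 1 H
  atom 9: O, bond orders sum to 2 (valence 2) → 0 H
  atom 10: C, bond orders sum to 3 (valence 4) → 1 H
  atom 11: C, bond orders sum to 3 (valence 4) → 1 H
  atom 12: O with explicit H count 0
  atom 13: C, bond orders sum to 3 (valence 4) → 1 H
  atom 14: O, bond orders sum to 1 (valence 2) → 1 H
  atom 15: C, bond orders sum to 2 (valence 4) → 2 H
  atom 16: C, bond orders sum to 2 (valence 4) → 2 H
  atom 17: O, bond orders sum to 2 (valence 2) → 0 H
  atom 18: C, bond orders sum to 1 (valence 4) → 3 H
Totals → C:13, H:15, I:1, O:4.

C13H15IO4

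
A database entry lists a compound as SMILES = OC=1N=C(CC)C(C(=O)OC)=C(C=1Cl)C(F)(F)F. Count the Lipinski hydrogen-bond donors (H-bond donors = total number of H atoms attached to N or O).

Donors: find every N or O and count the H atoms it carries.
  atom 1 (O): bond orders sum to 1 → 1 H
  atom 3 (N): bond orders sum to 3 → 0 H
  atom 9 (O): bond orders sum to 2 → 0 H
  atom 10 (O): bond orders sum to 2 → 0 H
Lipinski HBD = 1.

1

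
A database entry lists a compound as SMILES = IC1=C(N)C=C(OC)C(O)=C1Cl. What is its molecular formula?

C7H7ClINO2

Walk through each heavy atom and fill implicit hydrogens from standard valence (C 4, N 3, O 2, S 2, halogen 1):
  atom 1: I (halogen, monovalent) → 0 H
  atom 2: C, bond orders sum to 4 (valence 4) → 0 H
  atom 3: C, bond orders sum to 4 (valence 4) → 0 H
  atom 4: N, bond orders sum to 1 (valence 3) → 2 H
  atom 5: C, bond orders sum to 3 (valence 4) → 1 H
  atom 6: C, bond orders sum to 4 (valence 4) → 0 H
  atom 7: O, bond orders sum to 2 (valence 2) → 0 H
  atom 8: C, bond orders sum to 1 (valence 4) → 3 H
  atom 9: C, bond orders sum to 4 (valence 4) → 0 H
  atom 10: O, bond orders sum to 1 (valence 2) → 1 H
  atom 11: C, bond orders sum to 4 (valence 4) → 0 H
  atom 12: Cl (halogen, monovalent) → 0 H
Totals → C:7, H:7, Cl:1, I:1, N:1, O:2.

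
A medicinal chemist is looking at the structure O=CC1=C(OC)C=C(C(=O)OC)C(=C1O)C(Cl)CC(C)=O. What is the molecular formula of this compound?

Walk through each heavy atom and fill implicit hydrogens from standard valence (C 4, N 3, O 2, S 2, halogen 1):
  atom 1: O, bond orders sum to 2 (valence 2) → 0 H
  atom 2: C, bond orders sum to 3 (valence 4) → 1 H
  atom 3: C, bond orders sum to 4 (valence 4) → 0 H
  atom 4: C, bond orders sum to 4 (valence 4) → 0 H
  atom 5: O, bond orders sum to 2 (valence 2) → 0 H
  atom 6: C, bond orders sum to 1 (valence 4) → 3 H
  atom 7: C, bond orders sum to 3 (valence 4) → 1 H
  atom 8: C, bond orders sum to 4 (valence 4) → 0 H
  atom 9: C, bond orders sum to 4 (valence 4) → 0 H
  atom 10: O, bond orders sum to 2 (valence 2) → 0 H
  atom 11: O, bond orders sum to 2 (valence 2) → 0 H
  atom 12: C, bond orders sum to 1 (valence 4) → 3 H
  atom 13: C, bond orders sum to 4 (valence 4) → 0 H
  atom 14: C, bond orders sum to 4 (valence 4) → 0 H
  atom 15: O, bond orders sum to 1 (valence 2) → 1 H
  atom 16: C, bond orders sum to 3 (valence 4) → 1 H
  atom 17: Cl (halogen, monovalent) → 0 H
  atom 18: C, bond orders sum to 2 (valence 4) → 2 H
  atom 19: C, bond orders sum to 4 (valence 4) → 0 H
  atom 20: C, bond orders sum to 1 (valence 4) → 3 H
  atom 21: O, bond orders sum to 2 (valence 2) → 0 H
Totals → C:14, H:15, Cl:1, O:6.
In Hill order: C14H15ClO6.

C14H15ClO6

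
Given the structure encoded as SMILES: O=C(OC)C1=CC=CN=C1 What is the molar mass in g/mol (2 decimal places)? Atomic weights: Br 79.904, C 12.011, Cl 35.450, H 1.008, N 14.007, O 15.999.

First, the molecular formula is C7H7NO2 (counting implicit H from valence).
  C: 7 × 12.011 = 84.077
  H: 7 × 1.008 = 7.056
  N: 1 × 14.007 = 14.007
  O: 2 × 15.999 = 31.998
Sum: 7×12.011 + 7×1.008 + 1×14.007 + 2×15.999 = 137.138 → 137.14 g/mol.

137.14 g/mol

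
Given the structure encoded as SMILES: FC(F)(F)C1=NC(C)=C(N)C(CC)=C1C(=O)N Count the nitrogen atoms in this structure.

Scan the SMILES for N atoms (remember two-letter symbols like Cl and Br are single atoms).
Nitrogen count: 3.

3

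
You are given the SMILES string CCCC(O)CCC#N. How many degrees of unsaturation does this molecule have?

Degree of unsaturation = (number of rings) + (number of π bonds).
Ring closures in the SMILES: 0.
π bonds: 1 triple bond (each 2 DoU) → 2 DoU from unsaturation.
Total DoU = 0 + 2 = 2.

2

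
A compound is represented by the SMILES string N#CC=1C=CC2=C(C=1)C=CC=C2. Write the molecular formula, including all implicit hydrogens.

Walk through each heavy atom and fill implicit hydrogens from standard valence (C 4, N 3, O 2, S 2, halogen 1):
  atom 1: N, bond orders sum to 3 (valence 3) → 0 H
  atom 2: C, bond orders sum to 4 (valence 4) → 0 H
  atom 3: C, bond orders sum to 4 (valence 4) → 0 H
  atom 4: C, bond orders sum to 3 (valence 4) → 1 H
  atom 5: C, bond orders sum to 3 (valence 4) → 1 H
  atom 6: C, bond orders sum to 4 (valence 4) → 0 H
  atom 7: C, bond orders sum to 4 (valence 4) → 0 H
  atom 8: C, bond orders sum to 3 (valence 4) → 1 H
  atom 9: C, bond orders sum to 3 (valence 4) → 1 H
  atom 10: C, bond orders sum to 3 (valence 4) → 1 H
  atom 11: C, bond orders sum to 3 (valence 4) → 1 H
  atom 12: C, bond orders sum to 3 (valence 4) → 1 H
Totals → C:11, H:7, N:1.
In Hill order: C11H7N.

C11H7N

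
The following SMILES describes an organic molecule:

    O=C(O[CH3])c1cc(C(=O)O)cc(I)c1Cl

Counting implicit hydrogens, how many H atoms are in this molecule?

Walk through each heavy atom and fill implicit hydrogens from standard valence (C 4, N 3, O 2, S 2, halogen 1); for lowercase aromatic atoms, an aromatic c carries 1 H when it has two neighbours and 0 H with three, and aromatic n carries 0 H:
  atom 1: O, bond orders sum to 2 (valence 2) → 0 H
  atom 2: C, bond orders sum to 4 (valence 4) → 0 H
  atom 3: O, bond orders sum to 2 (valence 2) → 0 H
  atom 4: C with explicit H count 3
  atom 5: aromatic c, 3 neighbours → 0 H
  atom 6: aromatic c, 2 neighbours → 1 H
  atom 7: aromatic c, 3 neighbours → 0 H
  atom 8: C, bond orders sum to 4 (valence 4) → 0 H
  atom 9: O, bond orders sum to 2 (valence 2) → 0 H
  atom 10: O, bond orders sum to 1 (valence 2) → 1 H
  atom 11: aromatic c, 2 neighbours → 1 H
  atom 12: aromatic c, 3 neighbours → 0 H
  atom 13: I (halogen, monovalent) → 0 H
  atom 14: aromatic c, 3 neighbours → 0 H
  atom 15: Cl (halogen, monovalent) → 0 H
Total hydrogens: 6.

6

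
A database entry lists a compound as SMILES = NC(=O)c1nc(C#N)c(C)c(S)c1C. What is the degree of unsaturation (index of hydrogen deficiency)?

Molecular formula: C9H9N3OS.
DoU = (2C + 2 + N − H − X) / 2, where X is the halogen count and O/S are ignored.
    = (2·9 + 2 + 3 − 9 − 0) / 2 = 14 / 2 = 7.

7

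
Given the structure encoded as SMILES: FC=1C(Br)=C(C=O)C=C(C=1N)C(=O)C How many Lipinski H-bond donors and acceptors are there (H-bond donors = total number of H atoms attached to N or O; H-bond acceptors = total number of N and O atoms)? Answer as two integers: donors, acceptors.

2, 3

Donors: find every N or O and count the H atoms it carries.
  atom 7 (O): bond orders sum to 2 → 0 H
  atom 11 (N): bond orders sum to 1 → 2 H
  atom 13 (O): bond orders sum to 2 → 0 H
Lipinski HBD = 2.
Acceptors: N atoms = 1, O atoms = 2 → HBA = 3.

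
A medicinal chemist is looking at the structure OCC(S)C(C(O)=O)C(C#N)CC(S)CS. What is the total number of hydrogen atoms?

Walk through each heavy atom and fill implicit hydrogens from standard valence (C 4, N 3, O 2, S 2, halogen 1):
  atom 1: O, bond orders sum to 1 (valence 2) → 1 H
  atom 2: C, bond orders sum to 2 (valence 4) → 2 H
  atom 3: C, bond orders sum to 3 (valence 4) → 1 H
  atom 4: S, bond orders sum to 1 (valence 2) → 1 H
  atom 5: C, bond orders sum to 3 (valence 4) → 1 H
  atom 6: C, bond orders sum to 4 (valence 4) → 0 H
  atom 7: O, bond orders sum to 1 (valence 2) → 1 H
  atom 8: O, bond orders sum to 2 (valence 2) → 0 H
  atom 9: C, bond orders sum to 3 (valence 4) → 1 H
  atom 10: C, bond orders sum to 4 (valence 4) → 0 H
  atom 11: N, bond orders sum to 3 (valence 3) → 0 H
  atom 12: C, bond orders sum to 2 (valence 4) → 2 H
  atom 13: C, bond orders sum to 3 (valence 4) → 1 H
  atom 14: S, bond orders sum to 1 (valence 2) → 1 H
  atom 15: C, bond orders sum to 2 (valence 4) → 2 H
  atom 16: S, bond orders sum to 1 (valence 2) → 1 H
Total hydrogens: 15.

15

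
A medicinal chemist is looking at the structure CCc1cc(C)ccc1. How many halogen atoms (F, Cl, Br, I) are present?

Scan the SMILES for the halogen motif — none present.

0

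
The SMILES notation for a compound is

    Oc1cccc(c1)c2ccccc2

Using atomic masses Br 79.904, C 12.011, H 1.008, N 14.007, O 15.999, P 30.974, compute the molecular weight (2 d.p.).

First, the molecular formula is C12H10O (counting implicit H from valence).
  C: 12 × 12.011 = 144.132
  H: 10 × 1.008 = 10.080
  O: 1 × 15.999 = 15.999
Sum: 12×12.011 + 10×1.008 + 1×15.999 = 170.211 → 170.21 g/mol.

170.21 g/mol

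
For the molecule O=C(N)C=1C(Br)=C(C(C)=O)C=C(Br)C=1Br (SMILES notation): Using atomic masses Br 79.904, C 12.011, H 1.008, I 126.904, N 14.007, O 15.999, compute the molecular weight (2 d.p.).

399.86 g/mol

First, the molecular formula is C9H6Br3NO2 (counting implicit H from valence).
  Br: 3 × 79.904 = 239.712
  C: 9 × 12.011 = 108.099
  H: 6 × 1.008 = 6.048
  N: 1 × 14.007 = 14.007
  O: 2 × 15.999 = 31.998
Sum: 3×79.904 + 9×12.011 + 6×1.008 + 1×14.007 + 2×15.999 = 399.864 → 399.86 g/mol.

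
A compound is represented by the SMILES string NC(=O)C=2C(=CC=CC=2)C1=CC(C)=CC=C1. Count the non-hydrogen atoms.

16

Every atom symbol written in the SMILES (organic subset) is one heavy atom; implicit H are not written.
Heavy atoms by element → C:14, N:1, O:1.
Total: 16.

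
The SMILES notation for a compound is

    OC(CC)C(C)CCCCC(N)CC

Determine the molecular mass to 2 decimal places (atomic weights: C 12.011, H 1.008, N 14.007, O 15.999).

201.35 g/mol

First, the molecular formula is C12H27NO (counting implicit H from valence).
  C: 12 × 12.011 = 144.132
  H: 27 × 1.008 = 27.216
  N: 1 × 14.007 = 14.007
  O: 1 × 15.999 = 15.999
Sum: 12×12.011 + 27×1.008 + 1×14.007 + 1×15.999 = 201.354 → 201.35 g/mol.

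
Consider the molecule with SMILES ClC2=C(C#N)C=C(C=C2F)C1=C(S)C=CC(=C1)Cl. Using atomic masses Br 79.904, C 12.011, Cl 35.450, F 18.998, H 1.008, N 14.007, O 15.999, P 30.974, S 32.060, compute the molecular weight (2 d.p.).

First, the molecular formula is C13H6Cl2FNS (counting implicit H from valence).
  C: 13 × 12.011 = 156.143
  Cl: 2 × 35.450 = 70.900
  F: 1 × 18.998 = 18.998
  H: 6 × 1.008 = 6.048
  N: 1 × 14.007 = 14.007
  S: 1 × 32.060 = 32.060
Sum: 13×12.011 + 2×35.450 + 1×18.998 + 6×1.008 + 1×14.007 + 1×32.060 = 298.156 → 298.16 g/mol.

298.16 g/mol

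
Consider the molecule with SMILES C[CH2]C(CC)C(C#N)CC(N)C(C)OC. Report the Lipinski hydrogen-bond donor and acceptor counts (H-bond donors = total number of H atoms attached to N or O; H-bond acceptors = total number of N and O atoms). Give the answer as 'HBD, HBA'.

Donors: find every N or O and count the H atoms it carries.
  atom 8 (N): bond orders sum to 3 → 0 H
  atom 11 (N): bond orders sum to 1 → 2 H
  atom 14 (O): bond orders sum to 2 → 0 H
Lipinski HBD = 2.
Acceptors: N atoms = 2, O atoms = 1 → HBA = 3.

2, 3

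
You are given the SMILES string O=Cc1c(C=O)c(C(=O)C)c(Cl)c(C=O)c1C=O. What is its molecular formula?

Walk through each heavy atom and fill implicit hydrogens from standard valence (C 4, N 3, O 2, S 2, halogen 1); for lowercase aromatic atoms, an aromatic c carries 1 H when it has two neighbours and 0 H with three, and aromatic n carries 0 H:
  atom 1: O, bond orders sum to 2 (valence 2) → 0 H
  atom 2: C, bond orders sum to 3 (valence 4) → 1 H
  atom 3: aromatic c, 3 neighbours → 0 H
  atom 4: aromatic c, 3 neighbours → 0 H
  atom 5: C, bond orders sum to 3 (valence 4) → 1 H
  atom 6: O, bond orders sum to 2 (valence 2) → 0 H
  atom 7: aromatic c, 3 neighbours → 0 H
  atom 8: C, bond orders sum to 4 (valence 4) → 0 H
  atom 9: O, bond orders sum to 2 (valence 2) → 0 H
  atom 10: C, bond orders sum to 1 (valence 4) → 3 H
  atom 11: aromatic c, 3 neighbours → 0 H
  atom 12: Cl (halogen, monovalent) → 0 H
  atom 13: aromatic c, 3 neighbours → 0 H
  atom 14: C, bond orders sum to 3 (valence 4) → 1 H
  atom 15: O, bond orders sum to 2 (valence 2) → 0 H
  atom 16: aromatic c, 3 neighbours → 0 H
  atom 17: C, bond orders sum to 3 (valence 4) → 1 H
  atom 18: O, bond orders sum to 2 (valence 2) → 0 H
Totals → C:12, H:7, Cl:1, O:5.
In Hill order: C12H7ClO5.

C12H7ClO5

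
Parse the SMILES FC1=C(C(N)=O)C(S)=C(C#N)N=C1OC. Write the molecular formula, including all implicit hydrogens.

Walk through each heavy atom and fill implicit hydrogens from standard valence (C 4, N 3, O 2, S 2, halogen 1):
  atom 1: F (halogen, monovalent) → 0 H
  atom 2: C, bond orders sum to 4 (valence 4) → 0 H
  atom 3: C, bond orders sum to 4 (valence 4) → 0 H
  atom 4: C, bond orders sum to 4 (valence 4) → 0 H
  atom 5: N, bond orders sum to 1 (valence 3) → 2 H
  atom 6: O, bond orders sum to 2 (valence 2) → 0 H
  atom 7: C, bond orders sum to 4 (valence 4) → 0 H
  atom 8: S, bond orders sum to 1 (valence 2) → 1 H
  atom 9: C, bond orders sum to 4 (valence 4) → 0 H
  atom 10: C, bond orders sum to 4 (valence 4) → 0 H
  atom 11: N, bond orders sum to 3 (valence 3) → 0 H
  atom 12: N, bond orders sum to 3 (valence 3) → 0 H
  atom 13: C, bond orders sum to 4 (valence 4) → 0 H
  atom 14: O, bond orders sum to 2 (valence 2) → 0 H
  atom 15: C, bond orders sum to 1 (valence 4) → 3 H
Totals → C:8, H:6, F:1, N:3, O:2, S:1.

C8H6FN3O2S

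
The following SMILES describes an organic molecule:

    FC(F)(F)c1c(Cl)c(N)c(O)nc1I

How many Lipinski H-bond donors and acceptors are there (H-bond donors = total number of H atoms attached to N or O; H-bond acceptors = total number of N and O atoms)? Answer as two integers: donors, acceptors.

Donors: find every N or O and count the H atoms it carries.
  atom 9 (N): bond orders sum to 1 → 2 H
  atom 11 (O): bond orders sum to 1 → 1 H
  atom 12 (N): bond orders sum to 3 → 0 H
Lipinski HBD = 3.
Acceptors: N atoms = 2, O atoms = 1 → HBA = 3.

3, 3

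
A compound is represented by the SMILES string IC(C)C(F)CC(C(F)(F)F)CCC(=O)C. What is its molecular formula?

C10H15F4IO

Walk through each heavy atom and fill implicit hydrogens from standard valence (C 4, N 3, O 2, S 2, halogen 1):
  atom 1: I (halogen, monovalent) → 0 H
  atom 2: C, bond orders sum to 3 (valence 4) → 1 H
  atom 3: C, bond orders sum to 1 (valence 4) → 3 H
  atom 4: C, bond orders sum to 3 (valence 4) → 1 H
  atom 5: F (halogen, monovalent) → 0 H
  atom 6: C, bond orders sum to 2 (valence 4) → 2 H
  atom 7: C, bond orders sum to 3 (valence 4) → 1 H
  atom 8: C, bond orders sum to 4 (valence 4) → 0 H
  atom 9: F (halogen, monovalent) → 0 H
  atom 10: F (halogen, monovalent) → 0 H
  atom 11: F (halogen, monovalent) → 0 H
  atom 12: C, bond orders sum to 2 (valence 4) → 2 H
  atom 13: C, bond orders sum to 2 (valence 4) → 2 H
  atom 14: C, bond orders sum to 4 (valence 4) → 0 H
  atom 15: O, bond orders sum to 2 (valence 2) → 0 H
  atom 16: C, bond orders sum to 1 (valence 4) → 3 H
Totals → C:10, H:15, F:4, I:1, O:1.
In Hill order: C10H15F4IO.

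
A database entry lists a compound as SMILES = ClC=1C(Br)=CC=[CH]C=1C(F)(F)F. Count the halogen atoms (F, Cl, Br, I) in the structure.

5

Halogen atoms appear at heavy-atom positions 1, 4, 10, 11, 12 (1×Br, 1×Cl, 3×F).
Halogen count: 5.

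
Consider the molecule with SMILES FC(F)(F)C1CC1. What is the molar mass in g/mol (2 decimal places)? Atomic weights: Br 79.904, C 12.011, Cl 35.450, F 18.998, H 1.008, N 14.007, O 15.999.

First, the molecular formula is C4H5F3 (counting implicit H from valence).
  C: 4 × 12.011 = 48.044
  F: 3 × 18.998 = 56.994
  H: 5 × 1.008 = 5.040
Sum: 4×12.011 + 3×18.998 + 5×1.008 = 110.078 → 110.08 g/mol.

110.08 g/mol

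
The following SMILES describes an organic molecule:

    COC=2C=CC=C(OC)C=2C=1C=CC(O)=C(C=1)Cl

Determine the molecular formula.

C14H13ClO3

Walk through each heavy atom and fill implicit hydrogens from standard valence (C 4, N 3, O 2, S 2, halogen 1):
  atom 1: C, bond orders sum to 1 (valence 4) → 3 H
  atom 2: O, bond orders sum to 2 (valence 2) → 0 H
  atom 3: C, bond orders sum to 4 (valence 4) → 0 H
  atom 4: C, bond orders sum to 3 (valence 4) → 1 H
  atom 5: C, bond orders sum to 3 (valence 4) → 1 H
  atom 6: C, bond orders sum to 3 (valence 4) → 1 H
  atom 7: C, bond orders sum to 4 (valence 4) → 0 H
  atom 8: O, bond orders sum to 2 (valence 2) → 0 H
  atom 9: C, bond orders sum to 1 (valence 4) → 3 H
  atom 10: C, bond orders sum to 4 (valence 4) → 0 H
  atom 11: C, bond orders sum to 4 (valence 4) → 0 H
  atom 12: C, bond orders sum to 3 (valence 4) → 1 H
  atom 13: C, bond orders sum to 3 (valence 4) → 1 H
  atom 14: C, bond orders sum to 4 (valence 4) → 0 H
  atom 15: O, bond orders sum to 1 (valence 2) → 1 H
  atom 16: C, bond orders sum to 4 (valence 4) → 0 H
  atom 17: C, bond orders sum to 3 (valence 4) → 1 H
  atom 18: Cl (halogen, monovalent) → 0 H
Totals → C:14, H:13, Cl:1, O:3.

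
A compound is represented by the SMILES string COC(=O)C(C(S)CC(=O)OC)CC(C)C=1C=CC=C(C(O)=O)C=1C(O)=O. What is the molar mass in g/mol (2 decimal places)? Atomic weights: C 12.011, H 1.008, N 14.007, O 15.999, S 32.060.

First, the molecular formula is C18H22O8S (counting implicit H from valence).
  C: 18 × 12.011 = 216.198
  H: 22 × 1.008 = 22.176
  O: 8 × 15.999 = 127.992
  S: 1 × 32.060 = 32.060
Sum: 18×12.011 + 22×1.008 + 8×15.999 + 1×32.060 = 398.426 → 398.43 g/mol.

398.43 g/mol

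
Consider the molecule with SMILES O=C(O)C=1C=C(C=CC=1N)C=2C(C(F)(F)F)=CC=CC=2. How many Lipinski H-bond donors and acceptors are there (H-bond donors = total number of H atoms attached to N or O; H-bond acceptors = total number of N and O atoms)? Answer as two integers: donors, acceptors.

Donors: find every N or O and count the H atoms it carries.
  atom 1 (O): bond orders sum to 2 → 0 H
  atom 3 (O): bond orders sum to 1 → 1 H
  atom 10 (N): bond orders sum to 1 → 2 H
Lipinski HBD = 3.
Acceptors: N atoms = 1, O atoms = 2 → HBA = 3.

3, 3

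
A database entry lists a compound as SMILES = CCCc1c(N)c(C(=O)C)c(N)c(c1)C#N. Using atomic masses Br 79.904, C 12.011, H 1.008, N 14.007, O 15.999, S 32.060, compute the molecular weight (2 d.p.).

217.27 g/mol

First, the molecular formula is C12H15N3O (counting implicit H from valence).
  C: 12 × 12.011 = 144.132
  H: 15 × 1.008 = 15.120
  N: 3 × 14.007 = 42.021
  O: 1 × 15.999 = 15.999
Sum: 12×12.011 + 15×1.008 + 3×14.007 + 1×15.999 = 217.272 → 217.27 g/mol.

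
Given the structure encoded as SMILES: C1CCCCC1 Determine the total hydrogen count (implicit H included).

Walk through each heavy atom and fill implicit hydrogens from standard valence (C 4, N 3, O 2, S 2, halogen 1):
  atom 1: C, bond orders sum to 2 (valence 4) → 2 H
  atom 2: C, bond orders sum to 2 (valence 4) → 2 H
  atom 3: C, bond orders sum to 2 (valence 4) → 2 H
  atom 4: C, bond orders sum to 2 (valence 4) → 2 H
  atom 5: C, bond orders sum to 2 (valence 4) → 2 H
  atom 6: C, bond orders sum to 2 (valence 4) → 2 H
Total hydrogens: 12.

12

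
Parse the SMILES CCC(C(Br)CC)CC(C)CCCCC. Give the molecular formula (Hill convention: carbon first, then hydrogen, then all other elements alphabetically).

Walk through each heavy atom and fill implicit hydrogens from standard valence (C 4, N 3, O 2, S 2, halogen 1):
  atom 1: C, bond orders sum to 1 (valence 4) → 3 H
  atom 2: C, bond orders sum to 2 (valence 4) → 2 H
  atom 3: C, bond orders sum to 3 (valence 4) → 1 H
  atom 4: C, bond orders sum to 3 (valence 4) → 1 H
  atom 5: Br (halogen, monovalent) → 0 H
  atom 6: C, bond orders sum to 2 (valence 4) → 2 H
  atom 7: C, bond orders sum to 1 (valence 4) → 3 H
  atom 8: C, bond orders sum to 2 (valence 4) → 2 H
  atom 9: C, bond orders sum to 3 (valence 4) → 1 H
  atom 10: C, bond orders sum to 1 (valence 4) → 3 H
  atom 11: C, bond orders sum to 2 (valence 4) → 2 H
  atom 12: C, bond orders sum to 2 (valence 4) → 2 H
  atom 13: C, bond orders sum to 2 (valence 4) → 2 H
  atom 14: C, bond orders sum to 2 (valence 4) → 2 H
  atom 15: C, bond orders sum to 1 (valence 4) → 3 H
Totals → C:14, H:29, Br:1.
In Hill order: C14H29Br.

C14H29Br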